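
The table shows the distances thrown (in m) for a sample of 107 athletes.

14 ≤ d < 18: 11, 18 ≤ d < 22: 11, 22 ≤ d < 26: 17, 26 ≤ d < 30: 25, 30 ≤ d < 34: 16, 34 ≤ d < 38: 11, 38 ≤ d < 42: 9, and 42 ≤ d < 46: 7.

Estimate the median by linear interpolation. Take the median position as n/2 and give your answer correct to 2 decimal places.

Cumulative frequencies: 11, 22, 39, 64, 80, 91, 100, 107
n = 107; position = n/2 = 53.5.
This falls in the class 26 ≤ d < 30: L = 26, F = 39, f = 25, h = 4.
Median ≈ 26 + ((53.5 − 39) / 25) × 4 = 28.3200

28.32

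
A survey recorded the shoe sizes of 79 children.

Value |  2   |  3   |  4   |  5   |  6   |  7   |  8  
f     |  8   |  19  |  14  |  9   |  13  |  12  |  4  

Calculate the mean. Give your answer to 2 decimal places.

4.66

Values: 2, 3, 4, 5, 6, 7, 8
Σfx = 8×2 + 19×3 + 14×4 + 9×5 + 13×6 + 12×7 + 4×8 = 368
n = Σf = 79
Mean = 368 / 79 = 4.6582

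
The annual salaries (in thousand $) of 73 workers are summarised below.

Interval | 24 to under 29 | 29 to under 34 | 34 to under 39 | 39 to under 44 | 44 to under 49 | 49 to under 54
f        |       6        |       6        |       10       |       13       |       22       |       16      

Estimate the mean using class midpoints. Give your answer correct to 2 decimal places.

Midpoints: 26.5, 31.5, 36.5, 41.5, 46.5, 51.5
Σfm = 6×26.5 + 6×31.5 + 10×36.5 + 13×41.5 + 22×46.5 + 16×51.5 = 3099.5
n = Σf = 73
Mean = 3099.5 / 73 = 42.4589

42.46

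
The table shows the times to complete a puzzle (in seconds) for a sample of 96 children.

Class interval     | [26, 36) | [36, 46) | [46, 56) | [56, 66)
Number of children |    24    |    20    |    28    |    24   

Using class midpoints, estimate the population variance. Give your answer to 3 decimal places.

124.826

Midpoints: 31, 41, 51, 61
n = 96, Σfm = 4456, mean = 46.4167
Σfm² = 218816
Σf(m − x̄)² = Σfm² − (Σfm)²/n = 218816 − 4456²/96 = 11983.3333
Population variance = 11983.3333 / 96 = 124.8264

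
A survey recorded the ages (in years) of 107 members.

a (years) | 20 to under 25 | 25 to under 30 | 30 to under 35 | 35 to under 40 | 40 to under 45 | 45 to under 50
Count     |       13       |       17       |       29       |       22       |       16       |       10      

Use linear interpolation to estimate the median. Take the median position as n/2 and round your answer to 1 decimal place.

34.1

Cumulative frequencies: 13, 30, 59, 81, 97, 107
n = 107; position = n/2 = 53.5.
This falls in the class 30 to under 35: L = 30, F = 30, f = 29, h = 5.
Median ≈ 30 + ((53.5 − 30) / 29) × 5 = 34.0517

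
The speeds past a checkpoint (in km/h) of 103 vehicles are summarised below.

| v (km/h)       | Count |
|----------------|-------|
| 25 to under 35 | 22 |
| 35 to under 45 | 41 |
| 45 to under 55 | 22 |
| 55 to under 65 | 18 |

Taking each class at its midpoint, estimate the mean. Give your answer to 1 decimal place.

Midpoints: 30, 40, 50, 60
Σfm = 22×30 + 41×40 + 22×50 + 18×60 = 4480
n = Σf = 103
Mean = 4480 / 103 = 43.4951

43.5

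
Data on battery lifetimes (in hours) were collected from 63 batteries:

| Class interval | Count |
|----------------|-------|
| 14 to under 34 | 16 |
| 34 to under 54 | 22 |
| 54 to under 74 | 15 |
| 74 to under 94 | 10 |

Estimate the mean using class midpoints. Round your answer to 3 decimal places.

50.032

Midpoints: 24, 44, 64, 84
Σfm = 16×24 + 22×44 + 15×64 + 10×84 = 3152
n = Σf = 63
Mean = 3152 / 63 = 50.0317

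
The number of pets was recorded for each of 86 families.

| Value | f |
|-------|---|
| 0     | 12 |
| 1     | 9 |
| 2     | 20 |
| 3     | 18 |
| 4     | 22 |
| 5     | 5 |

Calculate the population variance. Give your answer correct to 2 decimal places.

Values: 0, 1, 2, 3, 4, 5
n = 86, Σfx = 216, mean = 2.5116
Σfx² = 728
Σf(x − x̄)² = Σfx² − (Σfx)²/n = 728 − 216²/86 = 185.4884
Population variance = 185.4884 / 86 = 2.1568

2.16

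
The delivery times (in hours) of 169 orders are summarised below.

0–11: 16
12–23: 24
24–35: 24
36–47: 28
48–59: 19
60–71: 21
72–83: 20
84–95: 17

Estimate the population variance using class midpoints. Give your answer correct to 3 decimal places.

Midpoints: 5.5, 17.5, 29.5, 41.5, 53.5, 65.5, 77.5, 89.5
n = 169, Σfm = 7841.5, mean = 46.3994
Σfm² = 477720.25
Σf(m − x̄)² = Σfm² − (Σfm)²/n = 477720.25 − 7841.5²/169 = 113879.2899
Population variance = 113879.2899 / 169 = 673.8420

673.842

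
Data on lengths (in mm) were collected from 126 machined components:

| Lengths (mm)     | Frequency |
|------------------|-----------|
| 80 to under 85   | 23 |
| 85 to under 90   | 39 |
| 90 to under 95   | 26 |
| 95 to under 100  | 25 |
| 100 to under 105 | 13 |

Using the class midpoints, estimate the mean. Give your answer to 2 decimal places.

Midpoints: 82.5, 87.5, 92.5, 97.5, 102.5
Σfm = 23×82.5 + 39×87.5 + 26×92.5 + 25×97.5 + 13×102.5 = 11485
n = Σf = 126
Mean = 11485 / 126 = 91.1508

91.15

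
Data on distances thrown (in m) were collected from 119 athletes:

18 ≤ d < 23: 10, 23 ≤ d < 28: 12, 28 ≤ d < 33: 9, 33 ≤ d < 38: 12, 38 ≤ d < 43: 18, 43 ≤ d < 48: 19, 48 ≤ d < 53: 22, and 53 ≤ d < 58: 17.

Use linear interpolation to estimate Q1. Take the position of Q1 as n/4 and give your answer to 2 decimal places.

Cumulative frequencies: 10, 22, 31, 43, 61, 80, 102, 119
n = 119; position = n/4 = 29.75.
This falls in the class 28 ≤ d < 33: L = 28, F = 22, f = 9, h = 5.
Lower quartile ≈ 28 + ((29.75 − 22) / 9) × 5 = 32.3056

32.31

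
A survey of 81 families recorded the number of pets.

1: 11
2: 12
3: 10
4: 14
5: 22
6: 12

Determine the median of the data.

Cumulative frequencies: 11, 23, 33, 47, 69, 81
n = 81, so the median is the value in position (n+1)/2 = 41.
Position 41 falls at value 4.

4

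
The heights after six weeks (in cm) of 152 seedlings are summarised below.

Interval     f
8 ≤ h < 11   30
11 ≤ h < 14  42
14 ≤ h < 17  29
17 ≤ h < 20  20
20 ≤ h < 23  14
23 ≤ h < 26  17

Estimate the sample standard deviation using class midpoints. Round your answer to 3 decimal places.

4.827

Midpoints: 9.5, 12.5, 15.5, 18.5, 21.5, 24.5
n = 152, Σfm = 2347, mean = 15.4408
Σfm² = 39758
Σf(m − x̄)² = Σfm² − (Σfm)²/n = 39758 − 2347²/152 = 3518.4671
Sample variance = 3518.4671 / 151 = 23.3011
Standard deviation = √23.3011 = 4.8271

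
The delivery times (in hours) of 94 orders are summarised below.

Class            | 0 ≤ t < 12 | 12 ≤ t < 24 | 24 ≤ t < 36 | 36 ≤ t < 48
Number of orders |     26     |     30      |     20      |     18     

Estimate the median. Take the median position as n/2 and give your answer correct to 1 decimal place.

20.4

Cumulative frequencies: 26, 56, 76, 94
n = 94; position = n/2 = 47.
This falls in the class 12 ≤ t < 24: L = 12, F = 26, f = 30, h = 12.
Median ≈ 12 + ((47 − 26) / 30) × 12 = 20.4000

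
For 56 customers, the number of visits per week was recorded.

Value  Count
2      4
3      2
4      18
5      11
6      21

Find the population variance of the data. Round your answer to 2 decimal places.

Values: 2, 3, 4, 5, 6
n = 56, Σfx = 267, mean = 4.7679
Σfx² = 1353
Σf(x − x̄)² = Σfx² − (Σfx)²/n = 1353 − 267²/56 = 79.9821
Population variance = 79.9821 / 56 = 1.4283

1.43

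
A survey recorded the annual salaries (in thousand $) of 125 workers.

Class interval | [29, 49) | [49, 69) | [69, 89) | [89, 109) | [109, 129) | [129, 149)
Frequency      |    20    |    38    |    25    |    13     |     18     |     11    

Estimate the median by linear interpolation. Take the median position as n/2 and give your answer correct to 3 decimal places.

72.600

Cumulative frequencies: 20, 58, 83, 96, 114, 125
n = 125; position = n/2 = 62.5.
This falls in the class [69, 89): L = 69, F = 58, f = 25, h = 20.
Median ≈ 69 + ((62.5 − 58) / 25) × 20 = 72.6000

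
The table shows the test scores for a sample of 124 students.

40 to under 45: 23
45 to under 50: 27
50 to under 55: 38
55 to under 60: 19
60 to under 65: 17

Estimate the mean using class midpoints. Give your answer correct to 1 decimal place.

Midpoints: 42.5, 47.5, 52.5, 57.5, 62.5
Σfm = 23×42.5 + 27×47.5 + 38×52.5 + 19×57.5 + 17×62.5 = 6410
n = Σf = 124
Mean = 6410 / 124 = 51.6935

51.7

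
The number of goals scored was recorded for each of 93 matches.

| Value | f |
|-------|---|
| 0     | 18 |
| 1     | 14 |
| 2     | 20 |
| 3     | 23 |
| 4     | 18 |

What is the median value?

Cumulative frequencies: 18, 32, 52, 75, 93
n = 93, so the median is the value in position (n+1)/2 = 47.
Position 47 falls at value 2.

2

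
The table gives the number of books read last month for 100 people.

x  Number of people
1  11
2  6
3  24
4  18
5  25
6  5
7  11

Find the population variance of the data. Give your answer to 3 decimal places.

Values: 1, 2, 3, 4, 5, 6, 7
n = 100, Σfx = 399, mean = 3.9900
Σfx² = 1883
Σf(x − x̄)² = Σfx² − (Σfx)²/n = 1883 − 399²/100 = 290.9900
Population variance = 290.9900 / 100 = 2.9099

2.910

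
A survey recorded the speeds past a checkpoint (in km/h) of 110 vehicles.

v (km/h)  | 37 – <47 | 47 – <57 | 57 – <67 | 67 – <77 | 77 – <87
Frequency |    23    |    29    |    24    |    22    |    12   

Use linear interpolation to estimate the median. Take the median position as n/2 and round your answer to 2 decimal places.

58.25

Cumulative frequencies: 23, 52, 76, 98, 110
n = 110; position = n/2 = 55.
This falls in the class 57 – <67: L = 57, F = 52, f = 24, h = 10.
Median ≈ 57 + ((55 − 52) / 24) × 10 = 58.2500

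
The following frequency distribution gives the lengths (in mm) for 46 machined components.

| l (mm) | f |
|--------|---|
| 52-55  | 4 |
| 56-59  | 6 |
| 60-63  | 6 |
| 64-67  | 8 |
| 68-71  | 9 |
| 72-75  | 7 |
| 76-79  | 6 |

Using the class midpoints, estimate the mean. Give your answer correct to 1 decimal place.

66.5

Midpoints: 53.5, 57.5, 61.5, 65.5, 69.5, 73.5, 77.5
Σfm = 4×53.5 + 6×57.5 + 6×61.5 + 8×65.5 + 9×69.5 + 7×73.5 + 6×77.5 = 3057
n = Σf = 46
Mean = 3057 / 46 = 66.4565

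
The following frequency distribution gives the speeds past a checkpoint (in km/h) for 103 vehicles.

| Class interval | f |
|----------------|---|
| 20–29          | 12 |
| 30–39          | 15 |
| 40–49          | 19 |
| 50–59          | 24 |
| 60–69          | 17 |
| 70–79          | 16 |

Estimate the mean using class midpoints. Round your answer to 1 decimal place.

Midpoints: 24.5, 34.5, 44.5, 54.5, 64.5, 74.5
Σfm = 12×24.5 + 15×34.5 + 19×44.5 + 24×54.5 + 17×64.5 + 16×74.5 = 5253.5
n = Σf = 103
Mean = 5253.5 / 103 = 51.0049

51.0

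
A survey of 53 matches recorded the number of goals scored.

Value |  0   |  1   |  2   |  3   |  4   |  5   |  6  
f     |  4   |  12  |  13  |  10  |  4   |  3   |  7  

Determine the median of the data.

Cumulative frequencies: 4, 16, 29, 39, 43, 46, 53
n = 53, so the median is the value in position (n+1)/2 = 27.
Position 27 falls at value 2.

2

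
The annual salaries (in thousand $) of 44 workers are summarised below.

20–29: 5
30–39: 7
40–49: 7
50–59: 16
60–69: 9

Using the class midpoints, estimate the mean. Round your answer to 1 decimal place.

Midpoints: 24.5, 34.5, 44.5, 54.5, 64.5
Σfm = 5×24.5 + 7×34.5 + 7×44.5 + 16×54.5 + 9×64.5 = 2128
n = Σf = 44
Mean = 2128 / 44 = 48.3636

48.4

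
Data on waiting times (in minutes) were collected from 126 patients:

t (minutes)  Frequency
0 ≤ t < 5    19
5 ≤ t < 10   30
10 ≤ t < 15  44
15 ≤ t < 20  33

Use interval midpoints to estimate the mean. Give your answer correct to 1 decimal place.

11.1

Midpoints: 2.5, 7.5, 12.5, 17.5
Σfm = 19×2.5 + 30×7.5 + 44×12.5 + 33×17.5 = 1400
n = Σf = 126
Mean = 1400 / 126 = 11.1111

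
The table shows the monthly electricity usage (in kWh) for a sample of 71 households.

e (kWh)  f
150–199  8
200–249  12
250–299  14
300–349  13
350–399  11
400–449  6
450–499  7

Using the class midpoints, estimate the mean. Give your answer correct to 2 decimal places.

Midpoints: 174.5, 224.5, 274.5, 324.5, 374.5, 424.5, 474.5
Σfm = 8×174.5 + 12×224.5 + 14×274.5 + 13×324.5 + 11×374.5 + 6×424.5 + 7×474.5 = 22139.5
n = Σf = 71
Mean = 22139.5 / 71 = 311.8239

311.82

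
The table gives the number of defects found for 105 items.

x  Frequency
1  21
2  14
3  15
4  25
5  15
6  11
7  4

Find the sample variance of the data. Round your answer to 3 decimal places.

3.116

Values: 1, 2, 3, 4, 5, 6, 7
n = 105, Σfx = 363, mean = 3.4571
Σfx² = 1579
Σf(x − x̄)² = Σfx² − (Σfx)²/n = 1579 − 363²/105 = 324.0571
Sample variance = 324.0571 / 104 = 3.1159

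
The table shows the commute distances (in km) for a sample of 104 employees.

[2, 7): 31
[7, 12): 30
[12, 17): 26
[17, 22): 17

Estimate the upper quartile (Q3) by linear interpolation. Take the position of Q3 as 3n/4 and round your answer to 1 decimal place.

Cumulative frequencies: 31, 61, 87, 104
n = 104; position = 3n/4 = 78.
This falls in the class [12, 17): L = 12, F = 61, f = 26, h = 5.
Upper quartile ≈ 12 + ((78 − 61) / 26) × 5 = 15.2692

15.3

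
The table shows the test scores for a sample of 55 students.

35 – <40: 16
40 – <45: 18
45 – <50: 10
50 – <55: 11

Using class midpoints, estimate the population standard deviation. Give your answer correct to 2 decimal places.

5.45

Midpoints: 37.5, 42.5, 47.5, 52.5
n = 55, Σfm = 2417.5, mean = 43.9545
Σfm² = 107893.75
Σf(m − x̄)² = Σfm² − (Σfm)²/n = 107893.75 − 2417.5²/55 = 1633.6364
Population variance = 1633.6364 / 55 = 29.7025
Standard deviation = √29.7025 = 5.4500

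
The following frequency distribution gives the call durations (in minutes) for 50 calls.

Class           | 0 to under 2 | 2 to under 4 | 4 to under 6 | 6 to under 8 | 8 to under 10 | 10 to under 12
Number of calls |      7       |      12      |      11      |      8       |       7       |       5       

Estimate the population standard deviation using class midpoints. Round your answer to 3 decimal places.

Midpoints: 1, 3, 5, 7, 9, 11
n = 50, Σfm = 272, mean = 5.4400
Σfm² = 1954
Σf(m − x̄)² = Σfm² − (Σfm)²/n = 1954 − 272²/50 = 474.3200
Population variance = 474.3200 / 50 = 9.4864
Standard deviation = √9.4864 = 3.0800

3.080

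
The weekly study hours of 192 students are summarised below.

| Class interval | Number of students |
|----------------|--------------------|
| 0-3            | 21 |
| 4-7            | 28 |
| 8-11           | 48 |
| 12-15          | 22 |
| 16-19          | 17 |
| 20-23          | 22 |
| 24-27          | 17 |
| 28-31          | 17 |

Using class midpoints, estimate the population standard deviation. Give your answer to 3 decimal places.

Midpoints: 1.5, 5.5, 9.5, 13.5, 17.5, 21.5, 25.5, 29.5
n = 192, Σfm = 2644, mean = 13.7708
Σfm² = 50460
Σf(m − x̄)² = Σfm² − (Σfm)²/n = 50460 − 2644²/192 = 14049.9167
Population variance = 14049.9167 / 192 = 73.1766
Standard deviation = √73.1766 = 8.5543

8.554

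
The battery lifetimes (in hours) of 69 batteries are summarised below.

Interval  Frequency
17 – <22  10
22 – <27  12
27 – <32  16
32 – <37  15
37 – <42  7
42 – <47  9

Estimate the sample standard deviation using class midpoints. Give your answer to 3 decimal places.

Midpoints: 19.5, 24.5, 29.5, 34.5, 39.5, 44.5
n = 69, Σfm = 2155.5, mean = 31.2391
Σfm² = 71527.25
Σf(m − x̄)² = Σfm² − (Σfm)²/n = 71527.25 − 2155.5²/69 = 4191.3043
Sample variance = 4191.3043 / 68 = 61.6368
Standard deviation = √61.6368 = 7.8509

7.851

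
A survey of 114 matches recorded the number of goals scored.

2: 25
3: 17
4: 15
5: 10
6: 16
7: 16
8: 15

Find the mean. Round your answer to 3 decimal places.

4.728

Values: 2, 3, 4, 5, 6, 7, 8
Σfx = 25×2 + 17×3 + 15×4 + 10×5 + 16×6 + 16×7 + 15×8 = 539
n = Σf = 114
Mean = 539 / 114 = 4.7281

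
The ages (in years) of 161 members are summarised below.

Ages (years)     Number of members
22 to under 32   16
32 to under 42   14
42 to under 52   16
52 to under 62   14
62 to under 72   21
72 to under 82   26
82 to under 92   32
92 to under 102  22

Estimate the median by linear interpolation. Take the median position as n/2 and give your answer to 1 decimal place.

Cumulative frequencies: 16, 30, 46, 60, 81, 107, 139, 161
n = 161; position = n/2 = 80.5.
This falls in the class 62 to under 72: L = 62, F = 60, f = 21, h = 10.
Median ≈ 62 + ((80.5 − 60) / 21) × 10 = 71.7619

71.8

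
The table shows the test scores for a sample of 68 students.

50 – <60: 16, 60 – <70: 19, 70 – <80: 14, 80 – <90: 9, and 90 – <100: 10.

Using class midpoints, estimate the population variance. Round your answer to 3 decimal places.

183.651

Midpoints: 55, 65, 75, 85, 95
n = 68, Σfm = 4880, mean = 71.7647
Σfm² = 362700
Σf(m − x̄)² = Σfm² − (Σfm)²/n = 362700 − 4880²/68 = 12488.2353
Population variance = 12488.2353 / 68 = 183.6505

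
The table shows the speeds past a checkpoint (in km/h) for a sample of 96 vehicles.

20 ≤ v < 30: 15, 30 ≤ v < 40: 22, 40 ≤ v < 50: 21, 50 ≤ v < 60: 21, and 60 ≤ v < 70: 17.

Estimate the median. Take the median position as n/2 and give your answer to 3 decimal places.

Cumulative frequencies: 15, 37, 58, 79, 96
n = 96; position = n/2 = 48.
This falls in the class 40 ≤ v < 50: L = 40, F = 37, f = 21, h = 10.
Median ≈ 40 + ((48 − 37) / 21) × 10 = 45.2381

45.238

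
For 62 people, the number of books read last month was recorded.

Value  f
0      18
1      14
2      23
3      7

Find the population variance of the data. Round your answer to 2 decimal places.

1.02

Values: 0, 1, 2, 3
n = 62, Σfx = 81, mean = 1.3065
Σfx² = 169
Σf(x − x̄)² = Σfx² − (Σfx)²/n = 169 − 81²/62 = 63.1774
Population variance = 63.1774 / 62 = 1.0190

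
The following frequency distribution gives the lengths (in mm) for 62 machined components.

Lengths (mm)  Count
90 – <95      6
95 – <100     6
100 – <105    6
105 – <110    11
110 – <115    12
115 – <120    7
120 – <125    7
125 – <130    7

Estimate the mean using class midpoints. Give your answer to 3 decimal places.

Midpoints: 92.5, 97.5, 102.5, 107.5, 112.5, 117.5, 122.5, 127.5
Σfm = 6×92.5 + 6×97.5 + 6×102.5 + 11×107.5 + 12×112.5 + 7×117.5 + 7×122.5 + 7×127.5 = 6860
n = Σf = 62
Mean = 6860 / 62 = 110.6452

110.645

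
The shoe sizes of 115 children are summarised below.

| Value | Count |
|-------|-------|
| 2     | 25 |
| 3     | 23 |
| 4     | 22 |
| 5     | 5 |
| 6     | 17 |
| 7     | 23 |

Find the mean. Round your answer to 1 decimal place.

4.3

Values: 2, 3, 4, 5, 6, 7
Σfx = 25×2 + 23×3 + 22×4 + 5×5 + 17×6 + 23×7 = 495
n = Σf = 115
Mean = 495 / 115 = 4.3043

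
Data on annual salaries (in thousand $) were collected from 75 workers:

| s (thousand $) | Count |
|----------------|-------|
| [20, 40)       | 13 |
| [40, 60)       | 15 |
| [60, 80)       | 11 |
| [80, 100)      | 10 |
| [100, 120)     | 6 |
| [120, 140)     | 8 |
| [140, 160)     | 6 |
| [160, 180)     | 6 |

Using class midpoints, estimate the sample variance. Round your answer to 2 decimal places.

2013.98

Midpoints: 30, 50, 70, 90, 110, 130, 150, 170
n = 75, Σfm = 6430, mean = 85.7333
Σfm² = 700300
Σf(m − x̄)² = Σfm² − (Σfm)²/n = 700300 − 6430²/75 = 149034.6667
Sample variance = 149034.6667 / 74 = 2013.9820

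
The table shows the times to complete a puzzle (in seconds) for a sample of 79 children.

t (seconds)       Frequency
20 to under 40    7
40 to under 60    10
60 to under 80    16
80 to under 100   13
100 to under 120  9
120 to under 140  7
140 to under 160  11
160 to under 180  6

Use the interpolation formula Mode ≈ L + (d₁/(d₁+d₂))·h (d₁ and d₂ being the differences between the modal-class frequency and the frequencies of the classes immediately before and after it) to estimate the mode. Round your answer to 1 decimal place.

Modal class: 60 to under 80 (highest frequency 16).
d₁ = 16 − 10 = 6, d₂ = 16 − 13 = 3
Mode ≈ 60 + (6/(6+3)) × 20 = 60 + 13.3333 = 73.3333

73.3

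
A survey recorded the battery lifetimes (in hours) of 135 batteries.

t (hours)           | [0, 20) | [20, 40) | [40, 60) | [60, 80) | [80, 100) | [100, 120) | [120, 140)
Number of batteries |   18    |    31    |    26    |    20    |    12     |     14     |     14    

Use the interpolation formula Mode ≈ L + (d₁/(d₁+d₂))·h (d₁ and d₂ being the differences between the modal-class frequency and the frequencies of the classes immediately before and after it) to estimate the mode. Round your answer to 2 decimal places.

Modal class: [20, 40) (highest frequency 31).
d₁ = 31 − 18 = 13, d₂ = 31 − 26 = 5
Mode ≈ 20 + (13/(13+5)) × 20 = 20 + 14.4444 = 34.4444

34.44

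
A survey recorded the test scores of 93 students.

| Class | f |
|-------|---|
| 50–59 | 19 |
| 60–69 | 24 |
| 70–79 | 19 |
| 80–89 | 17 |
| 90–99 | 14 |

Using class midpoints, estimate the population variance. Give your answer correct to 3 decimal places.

Midpoints: 54.5, 64.5, 74.5, 84.5, 94.5
n = 93, Σfm = 6758.5, mean = 72.6720
Σfm² = 508143.25
Σf(m − x̄)² = Σfm² − (Σfm)²/n = 508143.25 − 6758.5²/93 = 16989.2473
Population variance = 16989.2473 / 93 = 182.6801

182.680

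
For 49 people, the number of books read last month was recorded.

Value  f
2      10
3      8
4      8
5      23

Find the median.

Cumulative frequencies: 10, 18, 26, 49
n = 49, so the median is the value in position (n+1)/2 = 25.
Position 25 falls at value 4.

4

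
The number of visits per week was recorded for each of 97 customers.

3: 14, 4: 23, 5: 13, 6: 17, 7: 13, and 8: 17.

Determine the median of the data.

Cumulative frequencies: 14, 37, 50, 67, 80, 97
n = 97, so the median is the value in position (n+1)/2 = 49.
Position 49 falls at value 5.

5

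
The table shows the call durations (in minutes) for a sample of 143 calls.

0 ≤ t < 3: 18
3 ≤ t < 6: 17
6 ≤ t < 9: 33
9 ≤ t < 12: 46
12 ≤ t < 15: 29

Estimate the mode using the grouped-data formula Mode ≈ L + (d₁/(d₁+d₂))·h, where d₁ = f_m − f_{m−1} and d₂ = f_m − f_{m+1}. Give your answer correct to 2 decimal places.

10.30

Modal class: 9 ≤ t < 12 (highest frequency 46).
d₁ = 46 − 33 = 13, d₂ = 46 − 29 = 17
Mode ≈ 9 + (13/(13+17)) × 3 = 9 + 1.3000 = 10.3000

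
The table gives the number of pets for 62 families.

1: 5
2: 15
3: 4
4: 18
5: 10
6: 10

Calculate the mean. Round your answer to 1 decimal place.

3.7

Values: 1, 2, 3, 4, 5, 6
Σfx = 5×1 + 15×2 + 4×3 + 18×4 + 10×5 + 10×6 = 229
n = Σf = 62
Mean = 229 / 62 = 3.6935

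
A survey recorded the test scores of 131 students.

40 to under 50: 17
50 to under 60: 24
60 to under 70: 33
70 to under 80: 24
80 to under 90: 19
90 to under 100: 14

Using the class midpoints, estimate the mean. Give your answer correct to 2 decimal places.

Midpoints: 45, 55, 65, 75, 85, 95
Σfm = 17×45 + 24×55 + 33×65 + 24×75 + 19×85 + 14×95 = 8975
n = Σf = 131
Mean = 8975 / 131 = 68.5115

68.51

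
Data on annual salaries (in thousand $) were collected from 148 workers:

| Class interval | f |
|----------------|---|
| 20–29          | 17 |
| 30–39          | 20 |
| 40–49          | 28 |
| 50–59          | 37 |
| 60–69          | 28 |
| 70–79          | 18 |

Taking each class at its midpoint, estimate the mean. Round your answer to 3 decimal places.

50.784

Midpoints: 24.5, 34.5, 44.5, 54.5, 64.5, 74.5
Σfm = 17×24.5 + 20×34.5 + 28×44.5 + 37×54.5 + 28×64.5 + 18×74.5 = 7516
n = Σf = 148
Mean = 7516 / 148 = 50.7838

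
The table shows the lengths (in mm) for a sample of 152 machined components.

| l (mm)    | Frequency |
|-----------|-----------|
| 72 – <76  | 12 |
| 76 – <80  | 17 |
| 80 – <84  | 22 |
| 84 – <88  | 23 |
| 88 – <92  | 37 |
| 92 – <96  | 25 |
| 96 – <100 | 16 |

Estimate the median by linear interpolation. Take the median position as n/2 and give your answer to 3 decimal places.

Cumulative frequencies: 12, 29, 51, 74, 111, 136, 152
n = 152; position = n/2 = 76.
This falls in the class 88 – <92: L = 88, F = 74, f = 37, h = 4.
Median ≈ 88 + ((76 − 74) / 37) × 4 = 88.2162

88.216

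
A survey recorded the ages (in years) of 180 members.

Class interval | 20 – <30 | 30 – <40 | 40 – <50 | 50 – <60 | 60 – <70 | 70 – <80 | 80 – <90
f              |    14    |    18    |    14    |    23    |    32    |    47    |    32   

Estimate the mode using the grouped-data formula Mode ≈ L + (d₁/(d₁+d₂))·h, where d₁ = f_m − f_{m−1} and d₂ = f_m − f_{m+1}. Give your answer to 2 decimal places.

75.00

Modal class: 70 – <80 (highest frequency 47).
d₁ = 47 − 32 = 15, d₂ = 47 − 32 = 15
Mode ≈ 70 + (15/(15+15)) × 10 = 70 + 5.0000 = 75.0000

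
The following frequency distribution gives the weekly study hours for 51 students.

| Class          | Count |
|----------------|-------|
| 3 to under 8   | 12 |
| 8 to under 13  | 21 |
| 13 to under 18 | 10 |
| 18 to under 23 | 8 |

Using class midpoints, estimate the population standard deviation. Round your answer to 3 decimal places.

4.958

Midpoints: 5.5, 10.5, 15.5, 20.5
n = 51, Σfm = 605.5, mean = 11.8725
Σfm² = 8442.75
Σf(m − x̄)² = Σfm² − (Σfm)²/n = 8442.75 − 605.5²/51 = 1253.9216
Population variance = 1253.9216 / 51 = 24.5867
Standard deviation = √24.5867 = 4.9585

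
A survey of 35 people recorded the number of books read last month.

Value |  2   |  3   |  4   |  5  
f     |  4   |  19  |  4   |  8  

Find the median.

3

Cumulative frequencies: 4, 23, 27, 35
n = 35, so the median is the value in position (n+1)/2 = 18.
Position 18 falls at value 3.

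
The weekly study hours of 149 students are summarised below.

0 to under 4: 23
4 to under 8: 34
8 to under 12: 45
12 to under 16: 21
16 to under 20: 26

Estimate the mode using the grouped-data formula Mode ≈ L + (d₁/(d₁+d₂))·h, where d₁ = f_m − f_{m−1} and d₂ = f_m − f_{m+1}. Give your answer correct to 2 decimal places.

9.26

Modal class: 8 to under 12 (highest frequency 45).
d₁ = 45 − 34 = 11, d₂ = 45 − 21 = 24
Mode ≈ 8 + (11/(11+24)) × 4 = 8 + 1.2571 = 9.2571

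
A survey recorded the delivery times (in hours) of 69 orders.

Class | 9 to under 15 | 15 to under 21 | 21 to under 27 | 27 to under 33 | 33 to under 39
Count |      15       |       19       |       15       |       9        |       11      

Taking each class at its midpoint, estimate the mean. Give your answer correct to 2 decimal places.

Midpoints: 12, 18, 24, 30, 36
Σfm = 15×12 + 19×18 + 15×24 + 9×30 + 11×36 = 1548
n = Σf = 69
Mean = 1548 / 69 = 22.4348

22.43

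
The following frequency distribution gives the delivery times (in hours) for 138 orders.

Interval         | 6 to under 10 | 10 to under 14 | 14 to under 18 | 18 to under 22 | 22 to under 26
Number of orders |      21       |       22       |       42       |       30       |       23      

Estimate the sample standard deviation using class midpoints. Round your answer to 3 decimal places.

Midpoints: 8, 12, 16, 20, 24
n = 138, Σfm = 2256, mean = 16.3478
Σfm² = 40512
Σf(m − x̄)² = Σfm² − (Σfm)²/n = 40512 − 2256²/138 = 3631.3043
Sample variance = 3631.3043 / 137 = 26.5059
Standard deviation = √26.5059 = 5.1484

5.148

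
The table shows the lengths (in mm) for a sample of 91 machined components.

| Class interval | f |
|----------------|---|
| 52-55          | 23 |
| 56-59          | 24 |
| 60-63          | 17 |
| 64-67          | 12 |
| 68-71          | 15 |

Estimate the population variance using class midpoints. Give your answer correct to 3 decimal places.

31.540

Midpoints: 53.5, 57.5, 61.5, 65.5, 69.5
n = 91, Σfm = 5484.5, mean = 60.2692
Σfm² = 333416.75
Σf(m − x̄)² = Σfm² − (Σfm)²/n = 333416.75 − 5484.5²/91 = 2870.1538
Population variance = 2870.1538 / 91 = 31.5402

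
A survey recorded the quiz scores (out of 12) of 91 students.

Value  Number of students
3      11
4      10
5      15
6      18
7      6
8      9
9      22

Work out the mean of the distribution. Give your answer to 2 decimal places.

6.24

Values: 3, 4, 5, 6, 7, 8, 9
Σfx = 11×3 + 10×4 + 15×5 + 18×6 + 6×7 + 9×8 + 22×9 = 568
n = Σf = 91
Mean = 568 / 91 = 6.2418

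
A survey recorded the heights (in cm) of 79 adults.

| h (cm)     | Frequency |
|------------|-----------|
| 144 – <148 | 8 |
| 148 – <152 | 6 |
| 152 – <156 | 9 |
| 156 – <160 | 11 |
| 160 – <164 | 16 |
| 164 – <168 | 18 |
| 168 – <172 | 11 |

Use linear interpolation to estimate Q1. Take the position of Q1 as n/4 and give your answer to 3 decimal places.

Cumulative frequencies: 8, 14, 23, 34, 50, 68, 79
n = 79; position = n/4 = 19.75.
This falls in the class 152 – <156: L = 152, F = 14, f = 9, h = 4.
Lower quartile ≈ 152 + ((19.75 − 14) / 9) × 4 = 154.5556

154.556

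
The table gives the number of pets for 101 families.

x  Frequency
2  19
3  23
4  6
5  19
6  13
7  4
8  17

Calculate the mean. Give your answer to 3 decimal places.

4.634

Values: 2, 3, 4, 5, 6, 7, 8
Σfx = 19×2 + 23×3 + 6×4 + 19×5 + 13×6 + 4×7 + 17×8 = 468
n = Σf = 101
Mean = 468 / 101 = 4.6337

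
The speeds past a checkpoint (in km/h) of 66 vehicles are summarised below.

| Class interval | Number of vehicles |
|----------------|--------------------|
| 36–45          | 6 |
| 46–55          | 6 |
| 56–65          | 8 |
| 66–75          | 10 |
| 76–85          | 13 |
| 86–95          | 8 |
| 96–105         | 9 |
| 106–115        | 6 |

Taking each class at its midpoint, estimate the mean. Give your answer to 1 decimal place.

76.9

Midpoints: 40.5, 50.5, 60.5, 70.5, 80.5, 90.5, 100.5, 110.5
Σfm = 6×40.5 + 6×50.5 + 8×60.5 + 10×70.5 + 13×80.5 + 8×90.5 + 9×100.5 + 6×110.5 = 5073
n = Σf = 66
Mean = 5073 / 66 = 76.8636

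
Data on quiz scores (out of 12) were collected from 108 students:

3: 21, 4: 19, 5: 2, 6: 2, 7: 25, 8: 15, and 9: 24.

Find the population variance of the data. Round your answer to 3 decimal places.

5.210

Values: 3, 4, 5, 6, 7, 8, 9
n = 108, Σfx = 672, mean = 6.2222
Σfx² = 4744
Σf(x − x̄)² = Σfx² − (Σfx)²/n = 4744 − 672²/108 = 562.6667
Population variance = 562.6667 / 108 = 5.2099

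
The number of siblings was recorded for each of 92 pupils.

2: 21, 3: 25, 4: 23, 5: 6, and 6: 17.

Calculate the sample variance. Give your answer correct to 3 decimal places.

1.924

Values: 2, 3, 4, 5, 6
n = 92, Σfx = 341, mean = 3.7065
Σfx² = 1439
Σf(x − x̄)² = Σfx² − (Σfx)²/n = 1439 − 341²/92 = 175.0761
Sample variance = 175.0761 / 91 = 1.9239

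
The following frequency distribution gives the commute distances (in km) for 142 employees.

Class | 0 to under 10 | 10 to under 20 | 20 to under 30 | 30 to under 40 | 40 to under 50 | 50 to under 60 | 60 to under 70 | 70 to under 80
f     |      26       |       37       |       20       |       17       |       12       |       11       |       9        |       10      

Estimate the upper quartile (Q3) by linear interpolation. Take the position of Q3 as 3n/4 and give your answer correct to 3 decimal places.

45.417

Cumulative frequencies: 26, 63, 83, 100, 112, 123, 132, 142
n = 142; position = 3n/4 = 106.5.
This falls in the class 40 to under 50: L = 40, F = 100, f = 12, h = 10.
Upper quartile ≈ 40 + ((106.5 − 100) / 12) × 10 = 45.4167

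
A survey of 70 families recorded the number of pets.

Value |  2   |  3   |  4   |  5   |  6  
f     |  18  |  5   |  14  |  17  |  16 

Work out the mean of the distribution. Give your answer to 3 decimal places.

4.114

Values: 2, 3, 4, 5, 6
Σfx = 18×2 + 5×3 + 14×4 + 17×5 + 16×6 = 288
n = Σf = 70
Mean = 288 / 70 = 4.1143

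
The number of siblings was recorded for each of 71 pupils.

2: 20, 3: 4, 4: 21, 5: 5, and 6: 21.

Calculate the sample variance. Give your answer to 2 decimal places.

Values: 2, 3, 4, 5, 6
n = 71, Σfx = 287, mean = 4.0423
Σfx² = 1333
Σf(x − x̄)² = Σfx² − (Σfx)²/n = 1333 − 287²/71 = 172.8732
Sample variance = 172.8732 / 70 = 2.4696

2.47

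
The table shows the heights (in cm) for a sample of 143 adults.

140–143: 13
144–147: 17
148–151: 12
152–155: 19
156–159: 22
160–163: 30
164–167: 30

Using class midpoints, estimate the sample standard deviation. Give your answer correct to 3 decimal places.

7.916

Midpoints: 141.5, 145.5, 149.5, 153.5, 157.5, 161.5, 165.5
n = 143, Σfm = 22298.5, mean = 155.9336
Σfm² = 3485981.75
Σf(m − x̄)² = Σfm² − (Σfm)²/n = 3485981.75 − 22298.5²/143 = 8897.1189
Sample variance = 8897.1189 / 142 = 62.6558
Standard deviation = √62.6558 = 7.9155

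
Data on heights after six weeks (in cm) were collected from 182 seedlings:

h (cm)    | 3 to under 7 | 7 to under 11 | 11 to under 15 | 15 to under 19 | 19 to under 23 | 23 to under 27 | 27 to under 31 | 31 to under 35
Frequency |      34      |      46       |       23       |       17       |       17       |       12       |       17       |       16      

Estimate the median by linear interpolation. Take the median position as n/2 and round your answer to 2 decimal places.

12.91

Cumulative frequencies: 34, 80, 103, 120, 137, 149, 166, 182
n = 182; position = n/2 = 91.
This falls in the class 11 to under 15: L = 11, F = 80, f = 23, h = 4.
Median ≈ 11 + ((91 − 80) / 23) × 4 = 12.9130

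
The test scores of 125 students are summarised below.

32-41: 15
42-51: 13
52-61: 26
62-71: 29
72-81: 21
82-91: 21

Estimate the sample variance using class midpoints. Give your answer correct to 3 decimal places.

248.994

Midpoints: 36.5, 46.5, 56.5, 66.5, 76.5, 86.5
n = 125, Σfm = 7972.5, mean = 63.7800
Σfm² = 539361.25
Σf(m − x̄)² = Σfm² − (Σfm)²/n = 539361.25 − 7972.5²/125 = 30875.2000
Sample variance = 30875.2000 / 124 = 248.9935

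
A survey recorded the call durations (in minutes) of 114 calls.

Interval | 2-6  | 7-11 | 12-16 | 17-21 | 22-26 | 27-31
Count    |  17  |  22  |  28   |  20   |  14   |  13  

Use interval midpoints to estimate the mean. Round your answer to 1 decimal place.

15.4

Midpoints: 4, 9, 14, 19, 24, 29
Σfm = 17×4 + 22×9 + 28×14 + 20×19 + 14×24 + 13×29 = 1751
n = Σf = 114
Mean = 1751 / 114 = 15.3596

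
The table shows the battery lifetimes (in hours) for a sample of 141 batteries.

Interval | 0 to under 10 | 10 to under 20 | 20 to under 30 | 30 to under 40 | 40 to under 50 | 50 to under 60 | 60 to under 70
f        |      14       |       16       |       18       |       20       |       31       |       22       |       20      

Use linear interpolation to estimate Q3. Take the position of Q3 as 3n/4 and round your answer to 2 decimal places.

Cumulative frequencies: 14, 30, 48, 68, 99, 121, 141
n = 141; position = 3n/4 = 105.75.
This falls in the class 50 to under 60: L = 50, F = 99, f = 22, h = 10.
Upper quartile ≈ 50 + ((105.75 − 99) / 22) × 10 = 53.0682

53.07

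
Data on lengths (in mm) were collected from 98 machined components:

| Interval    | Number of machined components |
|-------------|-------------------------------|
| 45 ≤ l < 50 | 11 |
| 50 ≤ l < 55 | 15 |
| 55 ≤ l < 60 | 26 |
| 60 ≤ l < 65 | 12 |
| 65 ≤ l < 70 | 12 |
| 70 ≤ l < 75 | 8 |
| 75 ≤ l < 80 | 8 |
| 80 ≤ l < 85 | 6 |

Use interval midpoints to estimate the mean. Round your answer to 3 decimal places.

61.837

Midpoints: 47.5, 52.5, 57.5, 62.5, 67.5, 72.5, 77.5, 82.5
Σfm = 11×47.5 + 15×52.5 + 26×57.5 + 12×62.5 + 12×67.5 + 8×72.5 + 8×77.5 + 6×82.5 = 6060
n = Σf = 98
Mean = 6060 / 98 = 61.8367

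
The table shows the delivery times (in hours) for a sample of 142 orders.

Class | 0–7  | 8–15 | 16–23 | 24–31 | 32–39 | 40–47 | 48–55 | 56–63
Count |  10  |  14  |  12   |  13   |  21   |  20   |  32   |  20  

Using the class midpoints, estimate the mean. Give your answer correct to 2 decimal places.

Midpoints: 3.5, 11.5, 19.5, 27.5, 35.5, 43.5, 51.5, 59.5
Σfm = 10×3.5 + 14×11.5 + 12×19.5 + 13×27.5 + 21×35.5 + 20×43.5 + 32×51.5 + 20×59.5 = 5241
n = Σf = 142
Mean = 5241 / 142 = 36.9085

36.91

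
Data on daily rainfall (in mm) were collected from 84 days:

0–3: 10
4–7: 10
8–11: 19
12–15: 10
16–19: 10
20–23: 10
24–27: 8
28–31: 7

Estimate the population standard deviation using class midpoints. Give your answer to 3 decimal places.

Midpoints: 1.5, 5.5, 9.5, 13.5, 17.5, 21.5, 25.5, 29.5
n = 84, Σfm = 1186, mean = 14.1190
Σfm² = 22841
Σf(m − x̄)² = Σfm² − (Σfm)²/n = 22841 − 1186²/84 = 6095.8095
Population variance = 6095.8095 / 84 = 72.5692
Standard deviation = √72.5692 = 8.5188

8.519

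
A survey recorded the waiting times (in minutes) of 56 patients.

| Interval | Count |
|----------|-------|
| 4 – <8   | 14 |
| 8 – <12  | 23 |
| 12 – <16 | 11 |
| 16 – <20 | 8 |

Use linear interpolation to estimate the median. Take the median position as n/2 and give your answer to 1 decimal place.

Cumulative frequencies: 14, 37, 48, 56
n = 56; position = n/2 = 28.
This falls in the class 8 – <12: L = 8, F = 14, f = 23, h = 4.
Median ≈ 8 + ((28 − 14) / 23) × 4 = 10.4348

10.4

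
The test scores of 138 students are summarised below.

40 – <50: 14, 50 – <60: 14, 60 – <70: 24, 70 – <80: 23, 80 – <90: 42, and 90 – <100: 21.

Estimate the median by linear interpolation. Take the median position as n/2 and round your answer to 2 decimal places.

Cumulative frequencies: 14, 28, 52, 75, 117, 138
n = 138; position = n/2 = 69.
This falls in the class 70 – <80: L = 70, F = 52, f = 23, h = 10.
Median ≈ 70 + ((69 − 52) / 23) × 10 = 77.3913

77.39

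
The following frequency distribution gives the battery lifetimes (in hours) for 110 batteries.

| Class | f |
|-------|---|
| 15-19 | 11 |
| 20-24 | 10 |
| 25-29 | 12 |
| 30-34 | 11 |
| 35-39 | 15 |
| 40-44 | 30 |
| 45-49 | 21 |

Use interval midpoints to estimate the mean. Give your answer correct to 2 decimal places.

Midpoints: 17, 22, 27, 32, 37, 42, 47
Σfm = 11×17 + 10×22 + 12×27 + 11×32 + 15×37 + 30×42 + 21×47 = 3885
n = Σf = 110
Mean = 3885 / 110 = 35.3182

35.32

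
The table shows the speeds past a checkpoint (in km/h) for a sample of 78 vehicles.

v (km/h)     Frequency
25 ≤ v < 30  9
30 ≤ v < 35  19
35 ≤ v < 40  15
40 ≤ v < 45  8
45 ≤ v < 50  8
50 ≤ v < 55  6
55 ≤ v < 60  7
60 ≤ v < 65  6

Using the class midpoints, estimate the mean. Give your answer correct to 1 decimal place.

41.5

Midpoints: 27.5, 32.5, 37.5, 42.5, 47.5, 52.5, 57.5, 62.5
Σfm = 9×27.5 + 19×32.5 + 15×37.5 + 8×42.5 + 8×47.5 + 6×52.5 + 7×57.5 + 6×62.5 = 3240
n = Σf = 78
Mean = 3240 / 78 = 41.5385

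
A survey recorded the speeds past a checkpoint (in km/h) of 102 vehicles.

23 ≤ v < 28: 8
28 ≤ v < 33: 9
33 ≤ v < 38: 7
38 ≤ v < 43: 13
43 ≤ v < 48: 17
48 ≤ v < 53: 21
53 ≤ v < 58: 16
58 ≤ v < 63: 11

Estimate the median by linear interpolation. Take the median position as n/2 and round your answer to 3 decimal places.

47.118

Cumulative frequencies: 8, 17, 24, 37, 54, 75, 91, 102
n = 102; position = n/2 = 51.
This falls in the class 43 ≤ v < 48: L = 43, F = 37, f = 17, h = 5.
Median ≈ 43 + ((51 − 37) / 17) × 5 = 47.1176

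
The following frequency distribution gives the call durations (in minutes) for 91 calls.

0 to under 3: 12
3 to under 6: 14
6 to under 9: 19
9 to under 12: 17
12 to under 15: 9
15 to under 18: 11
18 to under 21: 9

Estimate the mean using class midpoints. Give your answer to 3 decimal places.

9.676

Midpoints: 1.5, 4.5, 7.5, 10.5, 13.5, 16.5, 19.5
Σfm = 12×1.5 + 14×4.5 + 19×7.5 + 17×10.5 + 9×13.5 + 11×16.5 + 9×19.5 = 880.5
n = Σf = 91
Mean = 880.5 / 91 = 9.6758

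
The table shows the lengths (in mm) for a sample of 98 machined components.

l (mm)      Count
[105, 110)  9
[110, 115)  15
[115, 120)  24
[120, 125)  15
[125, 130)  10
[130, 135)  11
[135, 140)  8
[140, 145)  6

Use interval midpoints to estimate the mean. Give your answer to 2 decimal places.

Midpoints: 107.5, 112.5, 117.5, 122.5, 127.5, 132.5, 137.5, 142.5
Σfm = 9×107.5 + 15×112.5 + 24×117.5 + 15×122.5 + 10×127.5 + 11×132.5 + 8×137.5 + 6×142.5 = 12000
n = Σf = 98
Mean = 12000 / 98 = 122.4490

122.45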